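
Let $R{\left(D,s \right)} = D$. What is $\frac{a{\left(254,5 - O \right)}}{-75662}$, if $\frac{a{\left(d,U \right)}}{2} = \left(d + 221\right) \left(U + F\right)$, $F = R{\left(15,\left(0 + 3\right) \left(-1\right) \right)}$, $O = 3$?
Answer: $- \frac{8075}{37831} \approx -0.21345$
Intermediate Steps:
$F = 15$
$a{\left(d,U \right)} = 2 \left(15 + U\right) \left(221 + d\right)$ ($a{\left(d,U \right)} = 2 \left(d + 221\right) \left(U + 15\right) = 2 \left(221 + d\right) \left(15 + U\right) = 2 \left(15 + U\right) \left(221 + d\right)$)
$\frac{a{\left(254,5 - O \right)}}{-75662} = \frac{6630 + 30 \cdot 254 + 442 \left(5 - 3\right) + 2 \left(5 - 3\right) 254}{-75662} = \left(6630 + 7620 + 442 \left(5 - 3\right) + 2 \left(5 - 3\right) 254\right) \left(- \frac{1}{75662}\right) = \left(6630 + 7620 + 442 \cdot 2 + 2 \cdot 2 \cdot 254\right) \left(- \frac{1}{75662}\right) = \left(6630 + 7620 + 884 + 1016\right) \left(- \frac{1}{75662}\right) = 16150 \left(- \frac{1}{75662}\right) = - \frac{8075}{37831}$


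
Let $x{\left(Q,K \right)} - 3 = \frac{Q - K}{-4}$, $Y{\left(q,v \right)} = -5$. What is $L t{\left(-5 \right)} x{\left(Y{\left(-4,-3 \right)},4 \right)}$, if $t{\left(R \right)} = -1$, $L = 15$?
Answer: $- \frac{315}{4} \approx -78.75$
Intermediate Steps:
$x{\left(Q,K \right)} = 3 - \frac{Q}{4} + \frac{K}{4}$ ($x{\left(Q,K \right)} = 3 + \frac{Q - K}{-4} = 3 + \left(Q - K\right) \left(- \frac{1}{4}\right) = 3 + \left(- \frac{Q}{4} + \frac{K}{4}\right) = 3 - \frac{Q}{4} + \frac{K}{4}$)
$L t{\left(-5 \right)} x{\left(Y{\left(-4,-3 \right)},4 \right)} = 15 \left(-1\right) \left(3 - - \frac{5}{4} + \frac{1}{4} \cdot 4\right) = - 15 \left(3 + \frac{5}{4} + 1\right) = \left(-15\right) \frac{21}{4} = - \frac{315}{4}$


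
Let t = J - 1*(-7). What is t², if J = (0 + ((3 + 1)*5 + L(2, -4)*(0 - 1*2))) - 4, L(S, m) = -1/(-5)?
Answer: 12769/25 ≈ 510.76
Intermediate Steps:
L(S, m) = ⅕ (L(S, m) = -1*(-⅕) = ⅕)
J = 78/5 (J = (0 + ((3 + 1)*5 + (0 - 1*2)/5)) - 4 = (0 + (4*5 + (0 - 2)/5)) - 4 = (0 + (20 + (⅕)*(-2))) - 4 = (0 + (20 - ⅖)) - 4 = (0 + 98/5) - 4 = 98/5 - 4 = 78/5 ≈ 15.600)
t = 113/5 (t = 78/5 - 1*(-7) = 78/5 + 7 = 113/5 ≈ 22.600)
t² = (113/5)² = 12769/25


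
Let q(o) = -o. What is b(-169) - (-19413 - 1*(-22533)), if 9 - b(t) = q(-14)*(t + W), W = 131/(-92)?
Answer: -33353/46 ≈ -725.07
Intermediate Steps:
W = -131/92 (W = 131*(-1/92) = -131/92 ≈ -1.4239)
b(t) = 1331/46 - 14*t (b(t) = 9 - (-1*(-14))*(t - 131/92) = 9 - 14*(-131/92 + t) = 9 - (-917/46 + 14*t) = 9 + (917/46 - 14*t) = 1331/46 - 14*t)
b(-169) - (-19413 - 1*(-22533)) = (1331/46 - 14*(-169)) - (-19413 - 1*(-22533)) = (1331/46 + 2366) - (-19413 + 22533) = 110167/46 - 1*3120 = 110167/46 - 3120 = -33353/46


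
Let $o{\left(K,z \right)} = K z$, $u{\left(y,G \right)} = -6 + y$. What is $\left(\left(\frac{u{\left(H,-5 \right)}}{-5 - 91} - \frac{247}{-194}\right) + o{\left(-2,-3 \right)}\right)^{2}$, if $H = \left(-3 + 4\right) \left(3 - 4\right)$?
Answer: $\frac{4679517649}{86713344} \approx 53.965$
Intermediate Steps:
$H = -1$ ($H = 1 \left(-1\right) = -1$)
$\left(\left(\frac{u{\left(H,-5 \right)}}{-5 - 91} - \frac{247}{-194}\right) + o{\left(-2,-3 \right)}\right)^{2} = \left(\left(\frac{-6 - 1}{-5 - 91} - \frac{247}{-194}\right) - -6\right)^{2} = \left(\left(- \frac{7}{-96} - - \frac{247}{194}\right) + 6\right)^{2} = \left(\left(\left(-7\right) \left(- \frac{1}{96}\right) + \frac{247}{194}\right) + 6\right)^{2} = \left(\left(\frac{7}{96} + \frac{247}{194}\right) + 6\right)^{2} = \left(\frac{12535}{9312} + 6\right)^{2} = \left(\frac{68407}{9312}\right)^{2} = \frac{4679517649}{86713344}$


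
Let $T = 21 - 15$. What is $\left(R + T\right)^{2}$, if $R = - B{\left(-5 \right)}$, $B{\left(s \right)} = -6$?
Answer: $144$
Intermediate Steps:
$T = 6$ ($T = 21 - 15 = 6$)
$R = 6$ ($R = \left(-1\right) \left(-6\right) = 6$)
$\left(R + T\right)^{2} = \left(6 + 6\right)^{2} = 12^{2} = 144$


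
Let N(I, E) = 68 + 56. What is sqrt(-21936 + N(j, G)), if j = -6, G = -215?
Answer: 2*I*sqrt(5453) ≈ 147.69*I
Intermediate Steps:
N(I, E) = 124
sqrt(-21936 + N(j, G)) = sqrt(-21936 + 124) = sqrt(-21812) = 2*I*sqrt(5453)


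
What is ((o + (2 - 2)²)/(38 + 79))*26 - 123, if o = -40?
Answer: -1187/9 ≈ -131.89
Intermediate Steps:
((o + (2 - 2)²)/(38 + 79))*26 - 123 = ((-40 + (2 - 2)²)/(38 + 79))*26 - 123 = ((-40 + 0²)/117)*26 - 123 = ((-40 + 0)*(1/117))*26 - 123 = -40*1/117*26 - 123 = -40/117*26 - 123 = -80/9 - 123 = -1187/9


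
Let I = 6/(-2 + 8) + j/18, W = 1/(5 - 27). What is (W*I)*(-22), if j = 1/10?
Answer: 181/180 ≈ 1.0056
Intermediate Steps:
W = -1/22 (W = 1/(-22) = -1/22 ≈ -0.045455)
j = ⅒ ≈ 0.10000
I = 181/180 (I = 6/(-2 + 8) + (⅒)/18 = 6/6 + (⅒)*(1/18) = 6*(⅙) + 1/180 = 1 + 1/180 = 181/180 ≈ 1.0056)
(W*I)*(-22) = -1/22*181/180*(-22) = -181/3960*(-22) = 181/180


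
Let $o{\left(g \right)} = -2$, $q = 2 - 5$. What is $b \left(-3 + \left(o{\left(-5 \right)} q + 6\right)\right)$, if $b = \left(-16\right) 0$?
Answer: $0$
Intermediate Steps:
$q = -3$ ($q = 2 - 5 = -3$)
$b = 0$
$b \left(-3 + \left(o{\left(-5 \right)} q + 6\right)\right) = 0 \left(-3 + \left(\left(-2\right) \left(-3\right) + 6\right)\right) = 0 \left(-3 + \left(6 + 6\right)\right) = 0 \left(-3 + 12\right) = 0 \cdot 9 = 0$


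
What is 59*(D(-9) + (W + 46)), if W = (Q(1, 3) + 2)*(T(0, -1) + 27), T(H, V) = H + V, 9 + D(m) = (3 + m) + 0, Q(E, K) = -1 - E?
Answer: 1829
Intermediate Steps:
D(m) = -6 + m (D(m) = -9 + ((3 + m) + 0) = -9 + (3 + m) = -6 + m)
W = 0 (W = ((-1 - 1*1) + 2)*((0 - 1) + 27) = ((-1 - 1) + 2)*(-1 + 27) = (-2 + 2)*26 = 0*26 = 0)
59*(D(-9) + (W + 46)) = 59*((-6 - 9) + (0 + 46)) = 59*(-15 + 46) = 59*31 = 1829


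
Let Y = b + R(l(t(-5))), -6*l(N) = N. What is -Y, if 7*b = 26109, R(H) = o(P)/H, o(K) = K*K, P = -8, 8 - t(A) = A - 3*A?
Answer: -27453/7 ≈ -3921.9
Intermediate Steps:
t(A) = 8 + 2*A (t(A) = 8 - (A - 3*A) = 8 - (-2)*A = 8 + 2*A)
l(N) = -N/6
o(K) = K²
R(H) = 64/H (R(H) = (-8)²/H = 64/H)
b = 26109/7 (b = (⅐)*26109 = 26109/7 ≈ 3729.9)
Y = 27453/7 (Y = 26109/7 + 64/((-(8 + 2*(-5))/6)) = 26109/7 + 64/((-(8 - 10)/6)) = 26109/7 + 64/((-⅙*(-2))) = 26109/7 + 64/(⅓) = 26109/7 + 64*3 = 26109/7 + 192 = 27453/7 ≈ 3921.9)
-Y = -1*27453/7 = -27453/7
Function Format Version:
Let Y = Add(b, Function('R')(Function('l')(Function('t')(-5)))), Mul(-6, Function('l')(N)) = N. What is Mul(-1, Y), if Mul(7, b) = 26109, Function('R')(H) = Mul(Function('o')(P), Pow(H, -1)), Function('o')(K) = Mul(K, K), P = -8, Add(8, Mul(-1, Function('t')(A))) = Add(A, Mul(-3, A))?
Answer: Rational(-27453, 7) ≈ -3921.9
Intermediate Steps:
Function('t')(A) = Add(8, Mul(2, A)) (Function('t')(A) = Add(8, Mul(-1, Add(A, Mul(-3, A)))) = Add(8, Mul(-1, Mul(-2, A))) = Add(8, Mul(2, A)))
Function('l')(N) = Mul(Rational(-1, 6), N)
Function('o')(K) = Pow(K, 2)
Function('R')(H) = Mul(64, Pow(H, -1)) (Function('R')(H) = Mul(Pow(-8, 2), Pow(H, -1)) = Mul(64, Pow(H, -1)))
b = Rational(26109, 7) (b = Mul(Rational(1, 7), 26109) = Rational(26109, 7) ≈ 3729.9)
Y = Rational(27453, 7) (Y = Add(Rational(26109, 7), Mul(64, Pow(Mul(Rational(-1, 6), Add(8, Mul(2, -5))), -1))) = Add(Rational(26109, 7), Mul(64, Pow(Mul(Rational(-1, 6), Add(8, -10)), -1))) = Add(Rational(26109, 7), Mul(64, Pow(Mul(Rational(-1, 6), -2), -1))) = Add(Rational(26109, 7), Mul(64, Pow(Rational(1, 3), -1))) = Add(Rational(26109, 7), Mul(64, 3)) = Add(Rational(26109, 7), 192) = Rational(27453, 7) ≈ 3921.9)
Mul(-1, Y) = Mul(-1, Rational(27453, 7)) = Rational(-27453, 7)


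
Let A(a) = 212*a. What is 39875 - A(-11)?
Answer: 42207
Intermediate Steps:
39875 - A(-11) = 39875 - 212*(-11) = 39875 - 1*(-2332) = 39875 + 2332 = 42207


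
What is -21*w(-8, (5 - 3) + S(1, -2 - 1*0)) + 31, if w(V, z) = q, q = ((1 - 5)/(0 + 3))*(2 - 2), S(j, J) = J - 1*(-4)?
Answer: 31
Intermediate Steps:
S(j, J) = 4 + J (S(j, J) = J + 4 = 4 + J)
q = 0 (q = -4/3*0 = 0)
w(V, z) = 0
-21*w(-8, (5 - 3) + S(1, -2 - 1*0)) + 31 = -21*0 + 31 = 0 + 31 = 31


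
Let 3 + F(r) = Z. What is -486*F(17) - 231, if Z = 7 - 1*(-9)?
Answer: -6549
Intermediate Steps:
Z = 16 (Z = 7 + 9 = 16)
F(r) = 13 (F(r) = -3 + 16 = 13)
-486*F(17) - 231 = -486*13 - 231 = -6318 - 231 = -6549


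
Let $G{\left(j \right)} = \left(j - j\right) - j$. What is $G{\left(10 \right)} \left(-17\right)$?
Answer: $170$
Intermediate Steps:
$G{\left(j \right)} = - j$ ($G{\left(j \right)} = 0 - j = - j$)
$G{\left(10 \right)} \left(-17\right) = \left(-1\right) 10 \left(-17\right) = \left(-10\right) \left(-17\right) = 170$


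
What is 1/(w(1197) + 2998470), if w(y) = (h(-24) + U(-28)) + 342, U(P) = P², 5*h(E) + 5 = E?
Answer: 5/14997951 ≈ 3.3338e-7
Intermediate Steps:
h(E) = -1 + E/5
w(y) = 5601/5 (w(y) = ((-1 + (⅕)*(-24)) + (-28)²) + 342 = ((-1 - 24/5) + 784) + 342 = (-29/5 + 784) + 342 = 3891/5 + 342 = 5601/5)
1/(w(1197) + 2998470) = 1/(5601/5 + 2998470) = 1/(14997951/5) = 5/14997951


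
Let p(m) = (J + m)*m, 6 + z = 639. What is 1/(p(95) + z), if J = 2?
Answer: 1/9848 ≈ 0.00010154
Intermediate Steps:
z = 633 (z = -6 + 639 = 633)
p(m) = m*(2 + m) (p(m) = (2 + m)*m = m*(2 + m))
1/(p(95) + z) = 1/(95*(2 + 95) + 633) = 1/(95*97 + 633) = 1/(9215 + 633) = 1/9848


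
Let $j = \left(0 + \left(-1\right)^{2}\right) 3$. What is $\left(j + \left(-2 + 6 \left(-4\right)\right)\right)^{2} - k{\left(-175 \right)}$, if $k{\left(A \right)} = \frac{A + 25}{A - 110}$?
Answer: $\frac{10041}{19} \approx 528.47$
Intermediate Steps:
$j = 3$ ($j = \left(0 + 1\right) 3 = 1 \cdot 3 = 3$)
$k{\left(A \right)} = \frac{25 + A}{-110 + A}$
$\left(j + \left(-2 + 6 \left(-4\right)\right)\right)^{2} - k{\left(-175 \right)} = \left(3 + \left(-2 + 6 \left(-4\right)\right)\right)^{2} - \frac{25 - 175}{-110 - 175} = \left(3 - 26\right)^{2} - \frac{1}{-285} \left(-150\right) = \left(3 - 26\right)^{2} - \left(- \frac{1}{285}\right) \left(-150\right) = \left(-23\right)^{2} - \frac{10}{19} = 529 - \frac{10}{19} = \frac{10041}{19}$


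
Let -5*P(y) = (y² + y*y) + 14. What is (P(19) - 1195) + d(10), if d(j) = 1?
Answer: -6706/5 ≈ -1341.2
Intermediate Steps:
P(y) = -14/5 - 2*y²/5 (P(y) = -((y² + y*y) + 14)/5 = -((y² + y²) + 14)/5 = -(2*y² + 14)/5 = -(14 + 2*y²)/5 = -14/5 - 2*y²/5)
(P(19) - 1195) + d(10) = ((-14/5 - ⅖*19²) - 1195) + 1 = ((-14/5 - ⅖*361) - 1195) + 1 = ((-14/5 - 722/5) - 1195) + 1 = (-736/5 - 1195) + 1 = -6711/5 + 1 = -6706/5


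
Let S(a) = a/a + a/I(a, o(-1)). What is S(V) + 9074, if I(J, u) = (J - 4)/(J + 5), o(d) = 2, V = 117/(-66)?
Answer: 25358319/2794 ≈ 9076.0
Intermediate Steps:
V = -39/22 (V = 117*(-1/66) = -39/22 ≈ -1.7727)
I(J, u) = (-4 + J)/(5 + J)
S(a) = 1 + a*(5 + a)/(-4 + a) (S(a) = a/a + a/(((-4 + a)/(5 + a))) = 1 + a*((5 + a)/(-4 + a)) = 1 + a*(5 + a)/(-4 + a))
S(V) + 9074 = (-4 - 39/22 - 39*(5 - 39/22)/22)/(-4 - 39/22) + 9074 = (-4 - 39/22 - 39/22*71/22)/(-127/22) + 9074 = -22*(-4 - 39/22 - 2769/484)/127 + 9074 = -22/127*(-5563/484) + 9074 = 5563/2794 + 9074 = 25358319/2794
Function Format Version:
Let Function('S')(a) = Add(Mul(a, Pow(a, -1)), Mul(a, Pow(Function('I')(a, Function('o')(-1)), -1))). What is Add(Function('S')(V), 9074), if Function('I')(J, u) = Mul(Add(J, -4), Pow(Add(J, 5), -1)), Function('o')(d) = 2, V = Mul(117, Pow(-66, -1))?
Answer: Rational(25358319, 2794) ≈ 9076.0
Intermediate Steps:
V = Rational(-39, 22) (V = Mul(117, Rational(-1, 66)) = Rational(-39, 22) ≈ -1.7727)
Function('I')(J, u) = Mul(Pow(Add(5, J), -1), Add(-4, J)) (Function('I')(J, u) = Mul(Add(-4, J), Pow(Add(5, J), -1)) = Mul(Pow(Add(5, J), -1), Add(-4, J)))
Function('S')(a) = Add(1, Mul(a, Pow(Add(-4, a), -1), Add(5, a))) (Function('S')(a) = Add(Mul(a, Pow(a, -1)), Mul(a, Pow(Mul(Pow(Add(5, a), -1), Add(-4, a)), -1))) = Add(1, Mul(a, Mul(Pow(Add(-4, a), -1), Add(5, a)))) = Add(1, Mul(a, Pow(Add(-4, a), -1), Add(5, a))))
Add(Function('S')(V), 9074) = Add(Mul(Pow(Add(-4, Rational(-39, 22)), -1), Add(-4, Rational(-39, 22), Mul(Rational(-39, 22), Add(5, Rational(-39, 22))))), 9074) = Add(Mul(Pow(Rational(-127, 22), -1), Add(-4, Rational(-39, 22), Mul(Rational(-39, 22), Rational(71, 22)))), 9074) = Add(Mul(Rational(-22, 127), Add(-4, Rational(-39, 22), Rational(-2769, 484))), 9074) = Add(Mul(Rational(-22, 127), Rational(-5563, 484)), 9074) = Add(Rational(5563, 2794), 9074) = Rational(25358319, 2794)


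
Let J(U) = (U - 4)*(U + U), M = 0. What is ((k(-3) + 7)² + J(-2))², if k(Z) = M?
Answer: 5329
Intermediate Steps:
k(Z) = 0
J(U) = 2*U*(-4 + U) (J(U) = (-4 + U)*(2*U) = 2*U*(-4 + U))
((k(-3) + 7)² + J(-2))² = ((0 + 7)² + 2*(-2)*(-4 - 2))² = (7² + 2*(-2)*(-6))² = (49 + 24)² = 73² = 5329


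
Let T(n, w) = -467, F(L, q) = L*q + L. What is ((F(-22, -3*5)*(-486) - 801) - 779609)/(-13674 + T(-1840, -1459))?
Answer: 930098/14141 ≈ 65.773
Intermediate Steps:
F(L, q) = L + L*q
((F(-22, -3*5)*(-486) - 801) - 779609)/(-13674 + T(-1840, -1459)) = ((-22*(1 - 3*5)*(-486) - 801) - 779609)/(-13674 - 467) = ((-22*(1 - 15)*(-486) - 801) - 779609)/(-14141) = ((-22*(-14)*(-486) - 801) - 779609)*(-1/14141) = ((308*(-486) - 801) - 779609)*(-1/14141) = ((-149688 - 801) - 779609)*(-1/14141) = (-150489 - 779609)*(-1/14141) = -930098*(-1/14141) = 930098/14141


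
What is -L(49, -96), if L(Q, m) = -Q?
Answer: 49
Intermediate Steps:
-L(49, -96) = -(-1)*49 = -1*(-49) = 49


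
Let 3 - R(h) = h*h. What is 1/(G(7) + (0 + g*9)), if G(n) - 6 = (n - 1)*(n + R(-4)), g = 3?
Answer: -⅓ ≈ -0.33333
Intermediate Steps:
R(h) = 3 - h² (R(h) = 3 - h*h = 3 - h²)
G(n) = 6 + (-1 + n)*(-13 + n) (G(n) = 6 + (n - 1)*(n + (3 - 1*(-4)²)) = 6 + (-1 + n)*(n + (3 - 1*16)) = 6 + (-1 + n)*(n + (3 - 16)) = 6 + (-1 + n)*(n - 13) = 6 + (-1 + n)*(-13 + n))
1/(G(7) + (0 + g*9)) = 1/((19 + 7² - 14*7) + (0 + 3*9)) = 1/((19 + 49 - 98) + (0 + 27)) = 1/(-30 + 27) = 1/(-3) = -⅓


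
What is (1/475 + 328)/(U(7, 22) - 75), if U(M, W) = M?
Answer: -155801/32300 ≈ -4.8236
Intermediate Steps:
(1/475 + 328)/(U(7, 22) - 75) = (1/475 + 328)/(7 - 75) = (1/475 + 328)/(-68) = (155801/475)*(-1/68) = -155801/32300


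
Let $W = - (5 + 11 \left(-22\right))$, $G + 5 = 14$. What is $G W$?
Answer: $2133$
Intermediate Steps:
$G = 9$ ($G = -5 + 14 = 9$)
$W = 237$ ($W = - (5 - 242) = \left(-1\right) \left(-237\right) = 237$)
$G W = 9 \cdot 237 = 2133$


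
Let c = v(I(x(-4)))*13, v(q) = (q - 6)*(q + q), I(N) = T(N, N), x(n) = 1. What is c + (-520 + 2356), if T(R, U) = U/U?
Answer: 1706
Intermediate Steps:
T(R, U) = 1
I(N) = 1
v(q) = 2*q*(-6 + q) (v(q) = (-6 + q)*(2*q) = 2*q*(-6 + q))
c = -130 (c = (2*1*(-6 + 1))*13 = (2*1*(-5))*13 = -10*13 = -130)
c + (-520 + 2356) = -130 + (-520 + 2356) = -130 + 1836 = 1706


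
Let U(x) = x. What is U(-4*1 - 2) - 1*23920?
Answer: -23926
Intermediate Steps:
U(-4*1 - 2) - 1*23920 = (-4*1 - 2) - 1*23920 = (-4 - 2) - 23920 = -6 - 23920 = -23926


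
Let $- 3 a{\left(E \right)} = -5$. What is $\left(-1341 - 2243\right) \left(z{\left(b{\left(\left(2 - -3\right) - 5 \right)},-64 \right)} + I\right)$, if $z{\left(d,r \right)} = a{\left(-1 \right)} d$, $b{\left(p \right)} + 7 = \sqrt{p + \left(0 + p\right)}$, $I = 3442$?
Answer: $- \frac{36882944}{3} \approx -1.2294 \cdot 10^{7}$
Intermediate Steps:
$a{\left(E \right)} = \frac{5}{3}$ ($a{\left(E \right)} = \left(- \frac{1}{3}\right) \left(-5\right) = \frac{5}{3}$)
$b{\left(p \right)} = -7 + \sqrt{2} \sqrt{p}$ ($b{\left(p \right)} = -7 + \sqrt{p + \left(0 + p\right)} = -7 + \sqrt{p + p} = -7 + \sqrt{2 p} = -7 + \sqrt{2} \sqrt{p}$)
$z{\left(d,r \right)} = \frac{5 d}{3}$
$\left(-1341 - 2243\right) \left(z{\left(b{\left(\left(2 - -3\right) - 5 \right)},-64 \right)} + I\right) = \left(-1341 - 2243\right) \left(\frac{5 \left(-7 + \sqrt{2} \sqrt{\left(2 - -3\right) - 5}\right)}{3} + 3442\right) = - 3584 \left(\frac{5 \left(-7 + \sqrt{2} \sqrt{\left(2 + 3\right) - 5}\right)}{3} + 3442\right) = - 3584 \left(\frac{5 \left(-7 + \sqrt{2} \sqrt{5 - 5}\right)}{3} + 3442\right) = - 3584 \left(\frac{5 \left(-7 + \sqrt{2} \sqrt{0}\right)}{3} + 3442\right) = - 3584 \left(\frac{5 \left(-7 + \sqrt{2} \cdot 0\right)}{3} + 3442\right) = - 3584 \left(\frac{5 \left(-7 + 0\right)}{3} + 3442\right) = - 3584 \left(\frac{5}{3} \left(-7\right) + 3442\right) = - 3584 \left(- \frac{35}{3} + 3442\right) = \left(-3584\right) \frac{10291}{3} = - \frac{36882944}{3}$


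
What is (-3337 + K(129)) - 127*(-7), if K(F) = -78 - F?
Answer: -2655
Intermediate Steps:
(-3337 + K(129)) - 127*(-7) = (-3337 + (-78 - 1*129)) - 127*(-7) = (-3337 + (-78 - 129)) + 889 = (-3337 - 207) + 889 = -3544 + 889 = -2655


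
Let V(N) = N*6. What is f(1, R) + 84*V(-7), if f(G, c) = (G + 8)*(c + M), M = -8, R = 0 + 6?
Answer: -3546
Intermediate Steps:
V(N) = 6*N
R = 6
f(G, c) = (-8 + c)*(8 + G) (f(G, c) = (G + 8)*(c - 8) = (8 + G)*(-8 + c) = (-8 + c)*(8 + G))
f(1, R) + 84*V(-7) = (-64 - 8*1 + 8*6 + 1*6) + 84*(6*(-7)) = (-64 - 8 + 48 + 6) + 84*(-42) = -18 - 3528 = -3546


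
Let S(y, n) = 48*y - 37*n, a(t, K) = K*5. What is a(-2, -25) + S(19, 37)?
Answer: -582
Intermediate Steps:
a(t, K) = 5*K
S(y, n) = -37*n + 48*y
a(-2, -25) + S(19, 37) = 5*(-25) + (-37*37 + 48*19) = -125 + (-1369 + 912) = -125 - 457 = -582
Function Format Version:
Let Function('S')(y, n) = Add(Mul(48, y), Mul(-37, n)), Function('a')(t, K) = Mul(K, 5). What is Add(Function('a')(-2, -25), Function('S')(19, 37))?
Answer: -582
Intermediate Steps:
Function('a')(t, K) = Mul(5, K)
Function('S')(y, n) = Add(Mul(-37, n), Mul(48, y))
Add(Function('a')(-2, -25), Function('S')(19, 37)) = Add(Mul(5, -25), Add(Mul(-37, 37), Mul(48, 19))) = Add(-125, Add(-1369, 912)) = Add(-125, -457) = -582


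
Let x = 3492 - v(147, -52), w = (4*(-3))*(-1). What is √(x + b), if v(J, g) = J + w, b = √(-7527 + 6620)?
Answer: √(3333 + I*√907) ≈ 57.733 + 0.2608*I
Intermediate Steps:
b = I*√907 (b = √(-907) = I*√907 ≈ 30.116*I)
w = 12 (w = -12*(-1) = 12)
v(J, g) = 12 + J (v(J, g) = J + 12 = 12 + J)
x = 3333 (x = 3492 - (12 + 147) = 3492 - 1*159 = 3492 - 159 = 3333)
√(x + b) = √(3333 + I*√907)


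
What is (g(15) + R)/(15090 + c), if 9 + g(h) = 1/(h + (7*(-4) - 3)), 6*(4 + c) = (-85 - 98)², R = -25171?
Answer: -402881/330680 ≈ -1.2183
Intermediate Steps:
c = 11155/2 (c = -4 + (-85 - 98)²/6 = -4 + (⅙)*(-183)² = -4 + (⅙)*33489 = -4 + 11163/2 = 11155/2 ≈ 5577.5)
g(h) = -9 + 1/(-31 + h) (g(h) = -9 + 1/(h + (7*(-4) - 3)) = -9 + 1/(h + (-28 - 3)) = -9 + 1/(h - 31) = -9 + 1/(-31 + h))
(g(15) + R)/(15090 + c) = ((280 - 9*15)/(-31 + 15) - 25171)/(15090 + 11155/2) = ((280 - 135)/(-16) - 25171)/(41335/2) = (-1/16*145 - 25171)*(2/41335) = (-145/16 - 25171)*(2/41335) = -402881/16*2/41335 = -402881/330680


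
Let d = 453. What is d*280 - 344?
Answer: 126496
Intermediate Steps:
d*280 - 344 = 453*280 - 344 = 126840 - 344 = 126496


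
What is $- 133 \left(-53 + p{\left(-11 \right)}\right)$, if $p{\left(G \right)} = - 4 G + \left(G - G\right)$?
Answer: $1197$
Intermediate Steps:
$p{\left(G \right)} = - 4 G$ ($p{\left(G \right)} = - 4 G + 0 = - 4 G$)
$- 133 \left(-53 + p{\left(-11 \right)}\right) = - 133 \left(-53 - -44\right) = - 133 \left(-53 + 44\right) = \left(-133\right) \left(-9\right) = 1197$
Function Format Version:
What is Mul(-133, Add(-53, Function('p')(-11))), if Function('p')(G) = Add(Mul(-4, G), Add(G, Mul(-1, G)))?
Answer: 1197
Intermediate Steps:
Function('p')(G) = Mul(-4, G) (Function('p')(G) = Add(Mul(-4, G), 0) = Mul(-4, G))
Mul(-133, Add(-53, Function('p')(-11))) = Mul(-133, Add(-53, Mul(-4, -11))) = Mul(-133, Add(-53, 44)) = Mul(-133, -9) = 1197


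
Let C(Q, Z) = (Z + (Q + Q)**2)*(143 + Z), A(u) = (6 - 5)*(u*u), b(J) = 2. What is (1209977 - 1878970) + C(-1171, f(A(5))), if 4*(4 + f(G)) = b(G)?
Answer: 3057931987/4 ≈ 7.6448e+8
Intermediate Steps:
A(u) = u**2 (A(u) = 1*u**2 = u**2)
f(G) = -7/2 (f(G) = -4 + (1/4)*2 = -4 + 1/2 = -7/2)
C(Q, Z) = (143 + Z)*(Z + 4*Q**2) (C(Q, Z) = (Z + (2*Q)**2)*(143 + Z) = (Z + 4*Q**2)*(143 + Z) = (143 + Z)*(Z + 4*Q**2))
(1209977 - 1878970) + C(-1171, f(A(5))) = (1209977 - 1878970) + ((-7/2)**2 + 143*(-7/2) + 572*(-1171)**2 + 4*(-7/2)*(-1171)**2) = -668993 + (49/4 - 1001/2 + 572*1371241 + 4*(-7/2)*1371241) = -668993 + (49/4 - 1001/2 + 784349852 - 19197374) = -668993 + 3060607959/4 = 3057931987/4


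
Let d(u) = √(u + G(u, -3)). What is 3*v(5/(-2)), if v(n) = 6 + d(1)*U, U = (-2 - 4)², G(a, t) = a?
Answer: 18 + 108*√2 ≈ 170.74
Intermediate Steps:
d(u) = √2*√u (d(u) = √(u + u) = √(2*u) = √2*√u)
U = 36 (U = (-6)² = 36)
v(n) = 6 + 36*√2 (v(n) = 6 + (√2*√1)*36 = 6 + (√2*1)*36 = 6 + √2*36 = 6 + 36*√2)
3*v(5/(-2)) = 3*(6 + 36*√2) = 18 + 108*√2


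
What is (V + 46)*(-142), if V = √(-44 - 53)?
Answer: -6532 - 142*I*√97 ≈ -6532.0 - 1398.5*I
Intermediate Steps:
V = I*√97 (V = √(-97) = I*√97 ≈ 9.8489*I)
(V + 46)*(-142) = (I*√97 + 46)*(-142) = (46 + I*√97)*(-142) = -6532 - 142*I*√97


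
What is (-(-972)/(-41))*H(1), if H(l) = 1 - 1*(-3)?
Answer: -3888/41 ≈ -94.829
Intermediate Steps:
H(l) = 4 (H(l) = 1 + 3 = 4)
(-(-972)/(-41))*H(1) = -(-972)/(-41)*4 = -(-972)*(-1)/41*4 = -36*27/41*4 = -972/41*4 = -3888/41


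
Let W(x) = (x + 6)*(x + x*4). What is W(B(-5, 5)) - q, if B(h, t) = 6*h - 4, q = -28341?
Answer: 33101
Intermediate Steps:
B(h, t) = -4 + 6*h
W(x) = 5*x*(6 + x) (W(x) = (6 + x)*(x + 4*x) = (6 + x)*(5*x) = 5*x*(6 + x))
W(B(-5, 5)) - q = 5*(-4 + 6*(-5))*(6 + (-4 + 6*(-5))) - 1*(-28341) = 5*(-4 - 30)*(6 + (-4 - 30)) + 28341 = 5*(-34)*(6 - 34) + 28341 = 5*(-34)*(-28) + 28341 = 4760 + 28341 = 33101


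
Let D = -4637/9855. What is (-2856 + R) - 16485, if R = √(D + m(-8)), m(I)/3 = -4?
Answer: -19341 + I*√134572215/3285 ≈ -19341.0 + 3.5314*I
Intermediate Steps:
D = -4637/9855 (D = -4637*1/9855 = -4637/9855 ≈ -0.47052)
m(I) = -12 (m(I) = 3*(-4) = -12)
R = I*√134572215/3285 (R = √(-4637/9855 - 12) = √(-122897/9855) = I*√134572215/3285 ≈ 3.5314*I)
(-2856 + R) - 16485 = (-2856 + I*√134572215/3285) - 16485 = -19341 + I*√134572215/3285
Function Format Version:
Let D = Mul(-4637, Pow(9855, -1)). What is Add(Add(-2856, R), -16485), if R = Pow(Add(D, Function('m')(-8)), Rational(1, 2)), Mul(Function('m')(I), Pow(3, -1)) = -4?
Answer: Add(-19341, Mul(Rational(1, 3285), I, Pow(134572215, Rational(1, 2)))) ≈ Add(-19341., Mul(3.5314, I))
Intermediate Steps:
D = Rational(-4637, 9855) (D = Mul(-4637, Rational(1, 9855)) = Rational(-4637, 9855) ≈ -0.47052)
Function('m')(I) = -12 (Function('m')(I) = Mul(3, -4) = -12)
R = Mul(Rational(1, 3285), I, Pow(134572215, Rational(1, 2))) (R = Pow(Add(Rational(-4637, 9855), -12), Rational(1, 2)) = Pow(Rational(-122897, 9855), Rational(1, 2)) = Mul(Rational(1, 3285), I, Pow(134572215, Rational(1, 2))) ≈ Mul(3.5314, I))
Add(Add(-2856, R), -16485) = Add(Add(-2856, Mul(Rational(1, 3285), I, Pow(134572215, Rational(1, 2)))), -16485) = Add(-19341, Mul(Rational(1, 3285), I, Pow(134572215, Rational(1, 2))))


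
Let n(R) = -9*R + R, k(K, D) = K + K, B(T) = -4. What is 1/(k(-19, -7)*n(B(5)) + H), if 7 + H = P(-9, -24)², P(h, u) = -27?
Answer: -1/494 ≈ -0.0020243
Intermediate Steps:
H = 722 (H = -7 + (-27)² = -7 + 729 = 722)
k(K, D) = 2*K
n(R) = -8*R
1/(k(-19, -7)*n(B(5)) + H) = 1/((2*(-19))*(-8*(-4)) + 722) = 1/(-38*32 + 722) = 1/(-1216 + 722) = 1/(-494) = -1/494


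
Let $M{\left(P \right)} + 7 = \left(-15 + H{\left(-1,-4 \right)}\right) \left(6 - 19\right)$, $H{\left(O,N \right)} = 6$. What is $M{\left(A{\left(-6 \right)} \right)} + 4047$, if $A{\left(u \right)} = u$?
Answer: $4157$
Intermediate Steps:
$M{\left(P \right)} = 110$ ($M{\left(P \right)} = -7 + \left(-15 + 6\right) \left(6 - 19\right) = -7 - -117 = -7 + 117 = 110$)
$M{\left(A{\left(-6 \right)} \right)} + 4047 = 110 + 4047 = 4157$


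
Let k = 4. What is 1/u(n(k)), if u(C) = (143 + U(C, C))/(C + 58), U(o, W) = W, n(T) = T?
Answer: 62/147 ≈ 0.42177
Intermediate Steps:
u(C) = (143 + C)/(58 + C) (u(C) = (143 + C)/(C + 58) = (143 + C)/(58 + C))
1/u(n(k)) = 1/((143 + 4)/(58 + 4)) = 1/(147/62) = 62/147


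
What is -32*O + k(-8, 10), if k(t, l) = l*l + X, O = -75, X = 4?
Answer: 2504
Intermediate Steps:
k(t, l) = 4 + l² (k(t, l) = l*l + 4 = l² + 4 = 4 + l²)
-32*O + k(-8, 10) = -32*(-75) + (4 + 10²) = 2400 + (4 + 100) = 2400 + 104 = 2504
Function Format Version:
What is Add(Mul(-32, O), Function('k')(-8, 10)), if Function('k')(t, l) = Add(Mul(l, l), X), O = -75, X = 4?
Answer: 2504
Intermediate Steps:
Function('k')(t, l) = Add(4, Pow(l, 2)) (Function('k')(t, l) = Add(Mul(l, l), 4) = Add(Pow(l, 2), 4) = Add(4, Pow(l, 2)))
Add(Mul(-32, O), Function('k')(-8, 10)) = Add(Mul(-32, -75), Add(4, Pow(10, 2))) = Add(2400, Add(4, 100)) = Add(2400, 104) = 2504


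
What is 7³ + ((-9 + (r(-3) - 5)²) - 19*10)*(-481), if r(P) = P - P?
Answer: 84037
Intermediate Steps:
r(P) = 0
7³ + ((-9 + (r(-3) - 5)²) - 19*10)*(-481) = 7³ + ((-9 + (0 - 5)²) - 19*10)*(-481) = 343 + ((-9 + (-5)²) - 190)*(-481) = 343 + ((-9 + 25) - 190)*(-481) = 343 + (16 - 190)*(-481) = 343 - 174*(-481) = 343 + 83694 = 84037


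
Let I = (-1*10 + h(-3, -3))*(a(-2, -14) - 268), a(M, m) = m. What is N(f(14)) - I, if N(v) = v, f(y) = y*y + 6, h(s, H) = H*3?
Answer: -5156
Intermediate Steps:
h(s, H) = 3*H
f(y) = 6 + y² (f(y) = y² + 6 = 6 + y²)
I = 5358 (I = (-1*10 + 3*(-3))*(-14 - 268) = (-10 - 9)*(-282) = -19*(-282) = 5358)
N(f(14)) - I = (6 + 14²) - 1*5358 = (6 + 196) - 5358 = 202 - 5358 = -5156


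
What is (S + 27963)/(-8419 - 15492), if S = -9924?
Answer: -18039/23911 ≈ -0.75442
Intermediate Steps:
(S + 27963)/(-8419 - 15492) = (-9924 + 27963)/(-8419 - 15492) = 18039/(-23911) = 18039*(-1/23911) = -18039/23911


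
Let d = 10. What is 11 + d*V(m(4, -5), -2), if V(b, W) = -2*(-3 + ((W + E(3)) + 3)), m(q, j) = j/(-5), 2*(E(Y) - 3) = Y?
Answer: -39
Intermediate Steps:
E(Y) = 3 + Y/2
m(q, j) = -j/5 (m(q, j) = j*(-⅕) = -j/5)
V(b, W) = -9 - 2*W (V(b, W) = -2*(-3 + ((W + (3 + (½)*3)) + 3)) = -2*(-3 + ((W + (3 + 3/2)) + 3)) = -2*(-3 + ((W + 9/2) + 3)) = -2*(-3 + ((9/2 + W) + 3)) = -2*(-3 + (15/2 + W)) = -2*(9/2 + W) = -9 - 2*W)
11 + d*V(m(4, -5), -2) = 11 + 10*(-9 - 2*(-2)) = 11 + 10*(-9 + 4) = 11 + 10*(-5) = 11 - 50 = -39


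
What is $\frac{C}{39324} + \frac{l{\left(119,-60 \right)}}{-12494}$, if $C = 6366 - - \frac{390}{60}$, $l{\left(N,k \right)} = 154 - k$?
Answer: $\frac{71202679}{491314056} \approx 0.14492$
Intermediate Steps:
$C = \frac{12745}{2}$ ($C = 6366 - \left(-390\right) \frac{1}{60} = 6366 - - \frac{13}{2} = 6366 + \frac{13}{2} = \frac{12745}{2} \approx 6372.5$)
$\frac{C}{39324} + \frac{l{\left(119,-60 \right)}}{-12494} = \frac{12745}{2 \cdot 39324} + \frac{154 - -60}{-12494} = \frac{12745}{2} \cdot \frac{1}{39324} + \left(154 + 60\right) \left(- \frac{1}{12494}\right) = \frac{12745}{78648} + 214 \left(- \frac{1}{12494}\right) = \frac{12745}{78648} - \frac{107}{6247} = \frac{71202679}{491314056}$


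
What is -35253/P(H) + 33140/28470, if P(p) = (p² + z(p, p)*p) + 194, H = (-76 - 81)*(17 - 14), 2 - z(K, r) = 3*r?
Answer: 1573206311/1265292210 ≈ 1.2434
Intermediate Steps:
z(K, r) = 2 - 3*r
H = -471 (H = -157*3 = -471)
P(p) = 194 + p² + p*(2 - 3*p) (P(p) = (p² + (2 - 3*p)*p) + 194 = (p² + p*(2 - 3*p)) + 194 = 194 + p² + p*(2 - 3*p))
-35253/P(H) + 33140/28470 = -35253/(194 - 2*(-471)² + 2*(-471)) + 33140/28470 = -35253/(194 - 2*221841 - 942) + 33140*(1/28470) = -35253/(194 - 443682 - 942) + 3314/2847 = -35253/(-444430) + 3314/2847 = -35253*(-1/444430) + 3314/2847 = 35253/444430 + 3314/2847 = 1573206311/1265292210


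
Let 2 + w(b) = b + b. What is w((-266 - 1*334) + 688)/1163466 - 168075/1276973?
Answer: -32554559108/247619111403 ≈ -0.13147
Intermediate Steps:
w(b) = -2 + 2*b (w(b) = -2 + (b + b) = -2 + 2*b)
w((-266 - 1*334) + 688)/1163466 - 168075/1276973 = (-2 + 2*((-266 - 1*334) + 688))/1163466 - 168075/1276973 = (-2 + 2*((-266 - 334) + 688))*(1/1163466) - 168075*1/1276973 = (-2 + 2*(-600 + 688))*(1/1163466) - 168075/1276973 = (-2 + 2*88)*(1/1163466) - 168075/1276973 = (-2 + 176)*(1/1163466) - 168075/1276973 = 174*(1/1163466) - 168075/1276973 = 29/193911 - 168075/1276973 = -32554559108/247619111403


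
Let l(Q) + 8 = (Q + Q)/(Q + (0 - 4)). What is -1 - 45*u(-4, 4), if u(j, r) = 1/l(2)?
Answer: 7/2 ≈ 3.5000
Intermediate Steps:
l(Q) = -8 + 2*Q/(-4 + Q) (l(Q) = -8 + (Q + Q)/(Q + (0 - 4)) = -8 + (2*Q)/(Q - 4) = -8 + (2*Q)/(-4 + Q) = -8 + 2*Q/(-4 + Q))
u(j, r) = -1/10 (u(j, r) = 1/(2*(16 - 3*2)/(-4 + 2)) = 1/(2*(16 - 6)/(-2)) = 1/(2*(-1/2)*10) = 1/(-10) = -1/10)
-1 - 45*u(-4, 4) = -1 - 45*(-1/10) = -1 + 9/2 = 7/2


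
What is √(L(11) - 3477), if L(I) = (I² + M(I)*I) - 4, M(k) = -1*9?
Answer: I*√3459 ≈ 58.813*I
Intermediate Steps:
M(k) = -9
L(I) = -4 + I² - 9*I (L(I) = (I² - 9*I) - 4 = -4 + I² - 9*I)
√(L(11) - 3477) = √((-4 + 11² - 9*11) - 3477) = √((-4 + 121 - 99) - 3477) = √(18 - 3477) = √(-3459) = I*√3459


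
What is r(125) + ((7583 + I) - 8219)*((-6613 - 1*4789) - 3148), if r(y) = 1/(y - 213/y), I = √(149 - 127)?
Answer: 142619565725/15412 - 14550*√22 ≈ 9.1856e+6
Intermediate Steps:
I = √22 ≈ 4.6904
r(125) + ((7583 + I) - 8219)*((-6613 - 1*4789) - 3148) = 125/(-213 + 125²) + ((7583 + √22) - 8219)*((-6613 - 1*4789) - 3148) = 125/(-213 + 15625) + (-636 + √22)*((-6613 - 4789) - 3148) = 125/15412 + (-636 + √22)*(-11402 - 3148) = 125*(1/15412) + (-636 + √22)*(-14550) = 125/15412 + (9253800 - 14550*√22) = 142619565725/15412 - 14550*√22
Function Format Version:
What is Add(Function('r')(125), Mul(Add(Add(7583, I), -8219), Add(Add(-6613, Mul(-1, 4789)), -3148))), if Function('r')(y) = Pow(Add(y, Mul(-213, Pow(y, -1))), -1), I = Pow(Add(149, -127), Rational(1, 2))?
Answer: Add(Rational(142619565725, 15412), Mul(-14550, Pow(22, Rational(1, 2)))) ≈ 9.1856e+6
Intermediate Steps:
I = Pow(22, Rational(1, 2)) ≈ 4.6904
Add(Function('r')(125), Mul(Add(Add(7583, I), -8219), Add(Add(-6613, Mul(-1, 4789)), -3148))) = Add(Mul(125, Pow(Add(-213, Pow(125, 2)), -1)), Mul(Add(Add(7583, Pow(22, Rational(1, 2))), -8219), Add(Add(-6613, Mul(-1, 4789)), -3148))) = Add(Mul(125, Pow(Add(-213, 15625), -1)), Mul(Add(-636, Pow(22, Rational(1, 2))), Add(Add(-6613, -4789), -3148))) = Add(Mul(125, Pow(15412, -1)), Mul(Add(-636, Pow(22, Rational(1, 2))), Add(-11402, -3148))) = Add(Mul(125, Rational(1, 15412)), Mul(Add(-636, Pow(22, Rational(1, 2))), -14550)) = Add(Rational(125, 15412), Add(9253800, Mul(-14550, Pow(22, Rational(1, 2))))) = Add(Rational(142619565725, 15412), Mul(-14550, Pow(22, Rational(1, 2))))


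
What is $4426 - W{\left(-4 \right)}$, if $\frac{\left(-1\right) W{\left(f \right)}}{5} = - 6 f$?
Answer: $4546$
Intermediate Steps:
$W{\left(f \right)} = 30 f$ ($W{\left(f \right)} = - 5 \left(- 6 f\right) = 30 f$)
$4426 - W{\left(-4 \right)} = 4426 - 30 \left(-4\right) = 4426 - -120 = 4426 + 120 = 4546$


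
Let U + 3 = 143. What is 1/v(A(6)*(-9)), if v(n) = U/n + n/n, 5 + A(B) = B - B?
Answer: 9/37 ≈ 0.24324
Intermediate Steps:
U = 140 (U = -3 + 143 = 140)
A(B) = -5 (A(B) = -5 + (B - B) = -5 + 0 = -5)
v(n) = 1 + 140/n (v(n) = 140/n + n/n = 140/n + 1 = 1 + 140/n)
1/v(A(6)*(-9)) = 1/((140 - 5*(-9))/((-5*(-9)))) = 1/((140 + 45)/45) = 1/((1/45)*185) = 1/(37/9) = 9/37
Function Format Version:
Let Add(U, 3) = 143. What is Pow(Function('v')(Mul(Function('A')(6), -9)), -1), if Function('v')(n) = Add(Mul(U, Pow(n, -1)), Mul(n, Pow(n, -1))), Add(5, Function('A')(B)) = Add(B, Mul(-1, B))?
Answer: Rational(9, 37) ≈ 0.24324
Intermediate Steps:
U = 140 (U = Add(-3, 143) = 140)
Function('A')(B) = -5 (Function('A')(B) = Add(-5, Add(B, Mul(-1, B))) = Add(-5, 0) = -5)
Function('v')(n) = Add(1, Mul(140, Pow(n, -1))) (Function('v')(n) = Add(Mul(140, Pow(n, -1)), Mul(n, Pow(n, -1))) = Add(Mul(140, Pow(n, -1)), 1) = Add(1, Mul(140, Pow(n, -1))))
Pow(Function('v')(Mul(Function('A')(6), -9)), -1) = Pow(Mul(Pow(Mul(-5, -9), -1), Add(140, Mul(-5, -9))), -1) = Pow(Mul(Pow(45, -1), Add(140, 45)), -1) = Pow(Mul(Rational(1, 45), 185), -1) = Pow(Rational(37, 9), -1) = Rational(9, 37)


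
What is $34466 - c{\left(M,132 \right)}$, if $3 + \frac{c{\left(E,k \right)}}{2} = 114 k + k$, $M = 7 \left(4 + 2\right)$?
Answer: $4112$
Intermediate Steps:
$M = 42$ ($M = 7 \cdot 6 = 42$)
$c{\left(E,k \right)} = -6 + 230 k$ ($c{\left(E,k \right)} = -6 + 2 \left(114 k + k\right) = -6 + 2 \cdot 115 k = -6 + 230 k$)
$34466 - c{\left(M,132 \right)} = 34466 - \left(-6 + 230 \cdot 132\right) = 34466 - \left(-6 + 30360\right) = 34466 - 30354 = 4112$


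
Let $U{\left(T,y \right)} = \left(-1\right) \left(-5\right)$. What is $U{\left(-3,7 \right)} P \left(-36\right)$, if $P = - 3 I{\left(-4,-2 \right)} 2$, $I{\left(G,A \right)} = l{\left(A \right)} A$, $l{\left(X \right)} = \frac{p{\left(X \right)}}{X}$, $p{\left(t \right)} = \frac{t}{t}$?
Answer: $1080$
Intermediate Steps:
$p{\left(t \right)} = 1$
$l{\left(X \right)} = \frac{1}{X}$ ($l{\left(X \right)} = 1 \frac{1}{X} = \frac{1}{X}$)
$U{\left(T,y \right)} = 5$
$I{\left(G,A \right)} = 1$ ($I{\left(G,A \right)} = \frac{A}{A} = 1$)
$P = -6$ ($P = \left(-3\right) 1 \cdot 2 = \left(-3\right) 2 = -6$)
$U{\left(-3,7 \right)} P \left(-36\right) = 5 \left(-6\right) \left(-36\right) = \left(-30\right) \left(-36\right) = 1080$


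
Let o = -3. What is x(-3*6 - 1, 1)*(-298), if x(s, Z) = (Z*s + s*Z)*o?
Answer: -33972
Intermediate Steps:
x(s, Z) = -6*Z*s (x(s, Z) = (Z*s + s*Z)*(-3) = (Z*s + Z*s)*(-3) = (2*Z*s)*(-3) = -6*Z*s)
x(-3*6 - 1, 1)*(-298) = -6*1*(-3*6 - 1)*(-298) = -6*1*(-18 - 1)*(-298) = -6*1*(-19)*(-298) = 114*(-298) = -33972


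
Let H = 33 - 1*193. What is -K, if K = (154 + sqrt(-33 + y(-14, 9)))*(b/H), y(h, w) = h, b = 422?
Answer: 16247/40 + 211*I*sqrt(47)/80 ≈ 406.17 + 18.082*I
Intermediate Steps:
H = -160 (H = 33 - 193 = -160)
K = -16247/40 - 211*I*sqrt(47)/80 (K = (154 + sqrt(-33 - 14))*(422/(-160)) = (154 + sqrt(-47))*(422*(-1/160)) = (154 + I*sqrt(47))*(-211/80) = -16247/40 - 211*I*sqrt(47)/80 ≈ -406.17 - 18.082*I)
-K = -(-16247/40 - 211*I*sqrt(47)/80) = 16247/40 + 211*I*sqrt(47)/80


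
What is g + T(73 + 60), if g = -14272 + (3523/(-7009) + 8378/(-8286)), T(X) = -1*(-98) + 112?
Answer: -408380348284/29038287 ≈ -14064.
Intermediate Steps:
T(X) = 210 (T(X) = 98 + 112 = 210)
g = -414478388554/29038287 (g = -14272 + (3523*(-1/7009) + 8378*(-1/8286)) = -14272 + (-3523/7009 - 4189/4143) = -14272 - 43956490/29038287 = -414478388554/29038287 ≈ -14274.)
g + T(73 + 60) = -414478388554/29038287 + 210 = -408380348284/29038287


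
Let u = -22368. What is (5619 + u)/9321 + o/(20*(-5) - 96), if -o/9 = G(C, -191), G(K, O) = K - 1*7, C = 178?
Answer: 3687405/608972 ≈ 6.0551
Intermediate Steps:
G(K, O) = -7 + K (G(K, O) = K - 7 = -7 + K)
o = -1539 (o = -9*(-7 + 178) = -9*171 = -1539)
(5619 + u)/9321 + o/(20*(-5) - 96) = (5619 - 22368)/9321 - 1539/(20*(-5) - 96) = -16749*1/9321 - 1539/(-100 - 96) = -5583/3107 - 1539/(-196) = -5583/3107 - 1539*(-1/196) = -5583/3107 + 1539/196 = 3687405/608972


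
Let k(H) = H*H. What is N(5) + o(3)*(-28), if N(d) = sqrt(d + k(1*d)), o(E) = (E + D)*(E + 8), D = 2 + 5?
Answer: -3080 + sqrt(30) ≈ -3074.5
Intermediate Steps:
D = 7
k(H) = H**2
o(E) = (7 + E)*(8 + E) (o(E) = (E + 7)*(E + 8) = (7 + E)*(8 + E))
N(d) = sqrt(d + d**2) (N(d) = sqrt(d + (1*d)**2) = sqrt(d + d**2))
N(5) + o(3)*(-28) = sqrt(5*(1 + 5)) + (56 + 3**2 + 15*3)*(-28) = sqrt(5*6) + (56 + 9 + 45)*(-28) = sqrt(30) + 110*(-28) = sqrt(30) - 3080 = -3080 + sqrt(30)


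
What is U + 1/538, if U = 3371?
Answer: 1813599/538 ≈ 3371.0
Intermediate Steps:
U + 1/538 = 3371 + 1/538 = 1813599/538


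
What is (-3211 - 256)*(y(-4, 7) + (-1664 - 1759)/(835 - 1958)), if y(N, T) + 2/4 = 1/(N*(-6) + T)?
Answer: -622877753/69626 ≈ -8946.0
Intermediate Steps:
y(N, T) = -½ + 1/(T - 6*N) (y(N, T) = -½ + 1/(N*(-6) + T) = -½ + 1/(-6*N + T) = -½ + 1/(T - 6*N))
(-3211 - 256)*(y(-4, 7) + (-1664 - 1759)/(835 - 1958)) = (-3211 - 256)*((-2 + 7 - 6*(-4))/(2*(-1*7 + 6*(-4))) + (-1664 - 1759)/(835 - 1958)) = -3467*((-2 + 7 + 24)/(2*(-7 - 24)) - 3423/(-1123)) = -3467*((½)*29/(-31) - 3423*(-1/1123)) = -3467*((½)*(-1/31)*29 + 3423/1123) = -3467*(-29/62 + 3423/1123) = -3467*179659/69626 = -622877753/69626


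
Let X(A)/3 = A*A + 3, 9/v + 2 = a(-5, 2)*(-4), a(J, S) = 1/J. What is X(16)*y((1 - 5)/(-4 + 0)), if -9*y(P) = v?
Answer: 1295/2 ≈ 647.50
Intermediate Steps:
v = -15/2 (v = 9/(-2 - 4/(-5)) = 9/(-2 - 1/5*(-4)) = 9/(-2 + 4/5) = 9/(-6/5) = 9*(-5/6) = -15/2 ≈ -7.5000)
X(A) = 9 + 3*A**2 (X(A) = 3*(A*A + 3) = 3*(A**2 + 3) = 3*(3 + A**2) = 9 + 3*A**2)
y(P) = 5/6 (y(P) = -1/9*(-15/2) = 5/6)
X(16)*y((1 - 5)/(-4 + 0)) = (9 + 3*16**2)*(5/6) = (9 + 3*256)*(5/6) = (9 + 768)*(5/6) = 777*(5/6) = 1295/2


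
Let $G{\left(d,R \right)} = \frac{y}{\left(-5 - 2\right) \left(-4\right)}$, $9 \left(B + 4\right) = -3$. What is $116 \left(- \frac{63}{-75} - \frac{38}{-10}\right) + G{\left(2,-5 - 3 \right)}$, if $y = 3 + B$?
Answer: $\frac{282551}{525} \approx 538.19$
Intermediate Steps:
$B = - \frac{13}{3}$ ($B = -4 + \frac{1}{9} \left(-3\right) = -4 - \frac{1}{3} = - \frac{13}{3} \approx -4.3333$)
$y = - \frac{4}{3}$ ($y = 3 - \frac{13}{3} = - \frac{4}{3} \approx -1.3333$)
$G{\left(d,R \right)} = - \frac{1}{21}$ ($G{\left(d,R \right)} = - \frac{4}{3 \left(-5 - 2\right) \left(-4\right)} = - \frac{4}{3 \left(\left(-7\right) \left(-4\right)\right)} = - \frac{4}{3 \cdot 28} = \left(- \frac{4}{3}\right) \frac{1}{28} = - \frac{1}{21}$)
$116 \left(- \frac{63}{-75} - \frac{38}{-10}\right) + G{\left(2,-5 - 3 \right)} = 116 \left(- \frac{63}{-75} - \frac{38}{-10}\right) - \frac{1}{21} = 116 \left(\left(-63\right) \left(- \frac{1}{75}\right) - - \frac{19}{5}\right) - \frac{1}{21} = 116 \left(\frac{21}{25} + \frac{19}{5}\right) - \frac{1}{21} = 116 \cdot \frac{116}{25} - \frac{1}{21} = \frac{13456}{25} - \frac{1}{21} = \frac{282551}{525}$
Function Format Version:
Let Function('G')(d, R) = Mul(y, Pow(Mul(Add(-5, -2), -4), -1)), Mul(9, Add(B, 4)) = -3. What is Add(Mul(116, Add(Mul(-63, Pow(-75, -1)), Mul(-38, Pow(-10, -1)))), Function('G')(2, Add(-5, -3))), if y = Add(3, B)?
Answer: Rational(282551, 525) ≈ 538.19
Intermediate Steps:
B = Rational(-13, 3) (B = Add(-4, Mul(Rational(1, 9), -3)) = Add(-4, Rational(-1, 3)) = Rational(-13, 3) ≈ -4.3333)
y = Rational(-4, 3) (y = Add(3, Rational(-13, 3)) = Rational(-4, 3) ≈ -1.3333)
Function('G')(d, R) = Rational(-1, 21) (Function('G')(d, R) = Mul(Rational(-4, 3), Pow(Mul(Add(-5, -2), -4), -1)) = Mul(Rational(-4, 3), Pow(Mul(-7, -4), -1)) = Mul(Rational(-4, 3), Pow(28, -1)) = Mul(Rational(-4, 3), Rational(1, 28)) = Rational(-1, 21))
Add(Mul(116, Add(Mul(-63, Pow(-75, -1)), Mul(-38, Pow(-10, -1)))), Function('G')(2, Add(-5, -3))) = Add(Mul(116, Add(Mul(-63, Pow(-75, -1)), Mul(-38, Pow(-10, -1)))), Rational(-1, 21)) = Add(Mul(116, Add(Mul(-63, Rational(-1, 75)), Mul(-38, Rational(-1, 10)))), Rational(-1, 21)) = Add(Mul(116, Add(Rational(21, 25), Rational(19, 5))), Rational(-1, 21)) = Add(Mul(116, Rational(116, 25)), Rational(-1, 21)) = Add(Rational(13456, 25), Rational(-1, 21)) = Rational(282551, 525)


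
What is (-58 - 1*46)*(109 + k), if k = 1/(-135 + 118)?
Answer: -192608/17 ≈ -11330.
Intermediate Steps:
k = -1/17 (k = 1/(-17) = -1/17 ≈ -0.058824)
(-58 - 1*46)*(109 + k) = (-58 - 1*46)*(109 - 1/17) = (-58 - 46)*(1852/17) = -104*1852/17 = -192608/17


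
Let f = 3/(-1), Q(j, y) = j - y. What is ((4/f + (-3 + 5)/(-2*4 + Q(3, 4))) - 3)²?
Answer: 1681/81 ≈ 20.753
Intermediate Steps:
f = -3 (f = 3*(-1) = -3)
((4/f + (-3 + 5)/(-2*4 + Q(3, 4))) - 3)² = ((4/(-3) + (-3 + 5)/(-2*4 + (3 - 1*4))) - 3)² = ((4*(-⅓) + 2/(-8 + (3 - 4))) - 3)² = ((-4/3 + 2/(-8 - 1)) - 3)² = ((-4/3 + 2/(-9)) - 3)² = ((-4/3 + 2*(-⅑)) - 3)² = ((-4/3 - 2/9) - 3)² = (-14/9 - 3)² = (-41/9)² = 1681/81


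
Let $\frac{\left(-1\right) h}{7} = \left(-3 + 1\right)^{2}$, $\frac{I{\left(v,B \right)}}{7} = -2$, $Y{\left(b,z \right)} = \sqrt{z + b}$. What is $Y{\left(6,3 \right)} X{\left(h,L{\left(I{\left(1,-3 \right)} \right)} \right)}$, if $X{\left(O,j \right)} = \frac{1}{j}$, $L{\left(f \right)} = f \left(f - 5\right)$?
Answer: $\frac{3}{266} \approx 0.011278$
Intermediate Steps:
$Y{\left(b,z \right)} = \sqrt{b + z}$
$I{\left(v,B \right)} = -14$ ($I{\left(v,B \right)} = 7 \left(-2\right) = -14$)
$L{\left(f \right)} = f \left(-5 + f\right)$
$h = -28$ ($h = - 7 \left(-3 + 1\right)^{2} = - 7 \left(-2\right)^{2} = \left(-7\right) 4 = -28$)
$Y{\left(6,3 \right)} X{\left(h,L{\left(I{\left(1,-3 \right)} \right)} \right)} = \frac{\sqrt{6 + 3}}{\left(-14\right) \left(-5 - 14\right)} = \frac{\sqrt{9}}{\left(-14\right) \left(-19\right)} = \frac{3}{266}$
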